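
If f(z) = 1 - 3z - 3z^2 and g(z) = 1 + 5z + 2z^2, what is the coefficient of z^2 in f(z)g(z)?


Step 1: z^2 term in f*g comes from: (1)*(2z^2) + (-3z)*(5z) + (-3z^2)*(1)
Step 2: = 2 - 15 - 3
Step 3: = -16

-16


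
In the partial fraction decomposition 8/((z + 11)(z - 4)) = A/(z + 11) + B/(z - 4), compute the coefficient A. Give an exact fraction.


Step 1: Multiply both sides by (z + 11) and set z = -11
Step 2: A = 8 / (-11 - 4)
Step 3: A = 8 / (-15)
Step 4: A = -8/15

-8/15


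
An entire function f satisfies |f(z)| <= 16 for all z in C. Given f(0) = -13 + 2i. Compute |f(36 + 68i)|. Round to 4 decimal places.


Step 1: By Liouville's theorem, a bounded entire function is constant.
Step 2: f(z) = f(0) = -13 + 2i for all z.
Step 3: |f(w)| = |-13 + 2i| = sqrt(169 + 4)
Step 4: = 13.1529

13.1529


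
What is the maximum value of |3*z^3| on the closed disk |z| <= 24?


Step 1: On |z| = 24, |f(z)| = 3 * |z|^3 = 3 * 24^3
Step 2: By maximum modulus principle, maximum is on boundary.
Step 3: Maximum = 3 * 13824 = 41472

41472


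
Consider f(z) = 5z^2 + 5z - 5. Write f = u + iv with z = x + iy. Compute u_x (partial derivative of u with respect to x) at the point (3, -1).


Step 1: f(z) = 5(x+iy)^2 + 5(x+iy) - 5
Step 2: u = 5(x^2 - y^2) + 5x - 5
Step 3: u_x = 10x + 5
Step 4: At (3, -1): u_x = 30 + 5 = 35

35


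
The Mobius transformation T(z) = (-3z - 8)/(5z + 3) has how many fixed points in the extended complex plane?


Step 1: Fixed points satisfy T(z) = z
Step 2: 5z^2 + 6z + 8 = 0
Step 3: Discriminant = 6^2 - 4*5*8 = -124
Step 4: Number of fixed points = 2

2


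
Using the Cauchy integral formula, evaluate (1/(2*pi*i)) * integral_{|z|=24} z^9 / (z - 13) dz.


Step 1: f(z) = z^9, a = 13 is inside |z| = 24
Step 2: By Cauchy integral formula: (1/(2pi*i)) * integral = f(a)
Step 3: f(13) = 13^9 = 10604499373

10604499373


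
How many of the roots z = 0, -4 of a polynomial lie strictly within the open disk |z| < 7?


Step 1: Check each root:
  z = 0: |0| = 0 < 7
  z = -4: |-4| = 4 < 7
Step 2: Count = 2

2


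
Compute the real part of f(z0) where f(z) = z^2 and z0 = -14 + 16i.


Step 1: z0 = -14 + 16i
Step 2: z0^2 = (-14)^2 - 16^2 - 448i
Step 3: real part = 196 - 256 = -60

-60


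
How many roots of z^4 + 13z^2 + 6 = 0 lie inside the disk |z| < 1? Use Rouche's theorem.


Step 1: On |z| = 1 the three terms have sizes |z^4| = 1^4 = 1, |13z^2| = 13*1^2 = 13, |6| = 6
Step 2: The dominant term is g(z) = 13z^2; let h(z) = z^4 + 6 so f = g + h
Step 3: On |z| = 1: |g| = 13 and |h| <= 1 + 6 = 7
Step 4: Since 13 > 7, |h| < |g| on |z| = 1, so by Rouche f has the same number of zeros as g inside |z| < 1
Step 5: g(z) = 13z^2 has 2 zeros (at the origin, multiplicity 2) inside |z| < 1. Answer = 2

2


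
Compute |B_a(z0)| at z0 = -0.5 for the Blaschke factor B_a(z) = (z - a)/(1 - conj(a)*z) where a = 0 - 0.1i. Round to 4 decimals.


Step 1: Numerator z0 - a = -0.5 - (0 - 0.1i) = -0.5 + 0.1i
Step 2: Denominator 1 - conj(a)*z0 = 1 - (0 + 0.1i)*(-0.5) = 1 + 0.05i
Step 3: |z0 - a|^2 = (-0.5)^2 + 0.1^2 = 0.26; |1 - conj(a)*z0|^2 = 1^2 + 0.05^2 = 1.0025
Step 4: |B_a(-0.5)| = sqrt(0.26 / 1.0025) = sqrt(0.259352)
Step 5: = 0.5093

0.5093


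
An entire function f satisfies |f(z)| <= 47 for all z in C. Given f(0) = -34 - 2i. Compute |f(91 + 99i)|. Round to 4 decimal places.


Step 1: By Liouville's theorem, a bounded entire function is constant.
Step 2: f(z) = f(0) = -34 - 2i for all z.
Step 3: |f(w)| = |-34 - 2i| = sqrt(1156 + 4)
Step 4: = 34.0588

34.0588


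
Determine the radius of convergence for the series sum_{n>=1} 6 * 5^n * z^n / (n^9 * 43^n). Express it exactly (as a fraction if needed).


Step 1: General term a_n = 6 * 5^n / (n^9 * 43^n)
Step 2: By the root test, |a_n|^(1/n) = 6^(1/n) * 5 / (n^(9/n) * 43) -> 5/43 as n -> infinity (since 6^(1/n) -> 1 and n^(9/n) -> 1)
Step 3: R = 1/lim|a_n|^(1/n) = 43/5

43/5


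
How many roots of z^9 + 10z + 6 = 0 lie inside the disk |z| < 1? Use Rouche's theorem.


Step 1: On |z| = 1 the three terms have sizes |z^9| = 1^9 = 1, |10z| = 10*1 = 10, |6| = 6
Step 2: The dominant term is g(z) = 10z; let h(z) = z^9 + 6 so f = g + h
Step 3: On |z| = 1: |g| = 10 and |h| <= 1 + 6 = 7
Step 4: Since 10 > 7, |h| < |g| on |z| = 1, so by Rouche f has the same number of zeros as g inside |z| < 1
Step 5: g(z) = 10z has 1 zero (at the origin, multiplicity 1) inside |z| < 1. Answer = 1

1


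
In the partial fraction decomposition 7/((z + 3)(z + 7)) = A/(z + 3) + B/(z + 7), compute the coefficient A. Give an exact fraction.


Step 1: Multiply both sides by (z + 3) and set z = -3
Step 2: A = 7 / (-3 + 7)
Step 3: A = 7 / 4
Step 4: A = 7/4

7/4


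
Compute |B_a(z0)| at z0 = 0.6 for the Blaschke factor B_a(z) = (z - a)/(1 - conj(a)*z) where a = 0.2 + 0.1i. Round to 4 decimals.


Step 1: Numerator z0 - a = 0.6 - (0.2 + 0.1i) = 0.4 - 0.1i
Step 2: Denominator 1 - conj(a)*z0 = 1 - (0.2 - 0.1i)*0.6 = 0.88 + 0.06i
Step 3: |z0 - a|^2 = 0.4^2 + (-0.1)^2 = 0.17; |1 - conj(a)*z0|^2 = 0.88^2 + 0.06^2 = 0.778
Step 4: |B_a(0.6)| = sqrt(0.17 / 0.778) = sqrt(0.218509)
Step 5: = 0.4674

0.4674


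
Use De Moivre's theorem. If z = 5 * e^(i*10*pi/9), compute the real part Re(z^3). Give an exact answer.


Step 1: By De Moivre's theorem, z^3 = 5^3 * e^(i*3*10*pi/9) = 125 * (cos(10*pi/3) + i*sin(10*pi/3))
Step 2: |z|^3 = 5^3 = 125
Step 3: Reduce the angle mod 2*pi: 10*pi/3 - 2*pi = 4*pi/3
Step 4: cos(4*pi/3) = -1/2
Step 5: Re(z^3) = 125 * (-1/2) = -125/2

-125/2


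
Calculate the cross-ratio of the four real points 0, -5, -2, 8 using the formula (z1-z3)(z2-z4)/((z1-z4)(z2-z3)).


Step 1: (z1-z3)(z2-z4) = 2 * (-13) = -26
Step 2: (z1-z4)(z2-z3) = (-8) * (-3) = 24
Step 3: Cross-ratio = -26/24 = -13/12

-13/12


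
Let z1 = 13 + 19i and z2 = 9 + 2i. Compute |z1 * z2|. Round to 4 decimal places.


Step 1: |z1| = sqrt(13^2 + 19^2) = sqrt(530)
Step 2: |z2| = sqrt(9^2 + 2^2) = sqrt(85)
Step 3: |z1*z2| = |z1|*|z2| = sqrt(530) * sqrt(85) = sqrt(530 * 85) = sqrt(45050)
Step 4: = 212.2499

212.2499


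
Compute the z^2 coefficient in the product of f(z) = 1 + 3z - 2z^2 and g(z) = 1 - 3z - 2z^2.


Step 1: z^2 term in f*g comes from: (1)*(-2z^2) + (3z)*(-3z) + (-2z^2)*(1)
Step 2: = -2 - 9 - 2
Step 3: = -13

-13


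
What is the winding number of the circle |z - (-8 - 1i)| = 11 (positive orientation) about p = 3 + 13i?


Step 1: Center c = (-8, -1), radius = 11
Step 2: |p - c|^2 = 11^2 + 14^2 = 317
Step 3: r^2 = 121
Step 4: |p-c| > r so winding number = 0

0


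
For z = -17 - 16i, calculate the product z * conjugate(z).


Step 1: conj(z) = -17 + 16i
Step 2: z * conj(z) = (-17)^2 + (-16)^2
Step 3: = 289 + 256 = 545

545


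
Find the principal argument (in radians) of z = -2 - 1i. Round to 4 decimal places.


Step 1: z = -2 - 1i
Step 2: arg(z) = atan2(-1, -2)
Step 3: arg(z) = -2.6779

-2.6779


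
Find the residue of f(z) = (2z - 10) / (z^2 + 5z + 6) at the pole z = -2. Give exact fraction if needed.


Step 1: Q(z) = z^2 + 5z + 6 = (z + 2)(z + 3)
Step 2: Q'(z) = 2z + 5
Step 3: Q'(-2) = 1, P(-2) = -14
Step 4: Res = P(-2)/Q'(-2) = -14/1 = -14

-14


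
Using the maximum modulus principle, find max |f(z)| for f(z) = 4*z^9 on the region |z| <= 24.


Step 1: On |z| = 24, |f(z)| = 4 * |z|^9 = 4 * 24^9
Step 2: By maximum modulus principle, maximum is on boundary.
Step 3: Maximum = 4 * 2641807540224 = 10567230160896

10567230160896


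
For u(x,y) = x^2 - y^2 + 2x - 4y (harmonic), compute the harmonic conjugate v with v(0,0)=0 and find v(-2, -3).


Step 1: v_x = -u_y = 2y + 4
Step 2: v_y = u_x = 2x + 2
Step 3: v = 2xy + 4x + 2y + C
Step 4: v(0,0) = 0 => C = 0
Step 5: v(-2, -3) = -2

-2


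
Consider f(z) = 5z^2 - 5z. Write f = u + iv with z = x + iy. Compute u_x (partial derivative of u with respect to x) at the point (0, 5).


Step 1: f(z) = 5(x+iy)^2 - 5(x+iy) + 0
Step 2: u = 5(x^2 - y^2) - 5x + 0
Step 3: u_x = 10x - 5
Step 4: At (0, 5): u_x = 0 - 5 = -5

-5


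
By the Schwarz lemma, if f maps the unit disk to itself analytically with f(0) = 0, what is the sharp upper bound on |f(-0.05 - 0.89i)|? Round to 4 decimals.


Step 1: Schwarz lemma: if f: D -> D is analytic with f(0) = 0, then |f(z)| <= |z| for all z in D, and this is sharp (f(z) = z).
Step 2: |z0|^2 = (-0.05)^2 + (-0.89)^2 = 0.7946
Step 3: |z0| = sqrt(0.7946) = 0.891403
Step 4: Best bound = |z0| = 0.8914

0.8914


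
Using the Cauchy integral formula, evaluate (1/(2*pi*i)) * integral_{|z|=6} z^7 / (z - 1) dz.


Step 1: f(z) = z^7, a = 1 is inside |z| = 6
Step 2: By Cauchy integral formula: (1/(2pi*i)) * integral = f(a)
Step 3: f(1) = 1^7 = 1

1


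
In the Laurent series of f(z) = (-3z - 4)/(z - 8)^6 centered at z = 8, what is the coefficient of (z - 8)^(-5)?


Step 1: Write the numerator in powers of (z - 8): -3z - 4 = -3(z - 8) + (-3*8 - 4) = -3(z - 8) - 28
Step 2: Divide by (z - 8)^6: f(z) = -28(z - 8)^(-6) - 3(z - 8)^(-5)
Step 3: This finite sum is the Laurent series of f about z = 8.
Step 4: Coefficient of (z - 8)^(-5) = coefficient of (z - 8) in the re-centred numerator = -3

-3


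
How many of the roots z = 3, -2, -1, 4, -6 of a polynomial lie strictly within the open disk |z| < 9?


Step 1: Check each root:
  z = 3: |3| = 3 < 9
  z = -2: |-2| = 2 < 9
  z = -1: |-1| = 1 < 9
  z = 4: |4| = 4 < 9
  z = -6: |-6| = 6 < 9
Step 2: Count = 5

5


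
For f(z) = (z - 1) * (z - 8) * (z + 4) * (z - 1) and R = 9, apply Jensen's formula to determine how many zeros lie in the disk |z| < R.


Jensen's formula: (1/2pi)*integral log|f(Re^it)|dt = log|f(0)| + sum_{|a_k|<R} log(R/|a_k|)
Step 1: f(0) = (-1) * (-8) * 4 * (-1) = -32
Step 2: log|f(0)| = log|1| + log|8| + log|-4| + log|1| = 3.4657
Step 3: Zeros inside |z| < 9: 1, 8, -4, 1
Step 4: Jensen sum = log(9/1) + log(9/8) + log(9/4) + log(9/1) = 5.3232
Step 5: n(R) = number of terms in the Jensen sum = count of zeros inside |z| < 9 = 4

4


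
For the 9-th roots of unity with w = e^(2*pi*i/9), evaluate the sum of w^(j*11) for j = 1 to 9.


Step 1: The sum sum_{j=1}^{n} w^(k*j) equals n if n | k, else 0.
Step 2: Here n = 9, k = 11
Step 3: Does n divide k? 9 | 11 -> False
Step 4: Sum = 0

0


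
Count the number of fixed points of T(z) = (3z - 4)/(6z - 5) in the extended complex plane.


Step 1: Fixed points satisfy T(z) = z
Step 2: 6z^2 - 8z + 4 = 0
Step 3: Discriminant = (-8)^2 - 4*6*4 = -32
Step 4: Number of fixed points = 2

2


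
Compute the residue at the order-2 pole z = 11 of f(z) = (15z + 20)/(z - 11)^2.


Step 1: Pole of order 2 at z = 11
Step 2: Res = lim d/dz [(z - 11)^2 * f(z)] as z -> 11
Step 3: (z - 11)^2 * f(z) = 15z + 20
Step 4: d/dz[15z + 20] = 15

15


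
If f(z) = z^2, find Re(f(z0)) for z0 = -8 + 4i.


Step 1: z0 = -8 + 4i
Step 2: z0^2 = (-8)^2 - 4^2 - 64i
Step 3: real part = 64 - 16 = 48

48


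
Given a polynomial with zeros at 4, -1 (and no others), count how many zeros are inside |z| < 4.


Step 1: Check each root:
  z = 4: |4| = 4 >= 4
  z = -1: |-1| = 1 < 4
Step 2: Count = 1

1


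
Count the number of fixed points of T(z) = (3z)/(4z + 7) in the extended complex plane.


Step 1: Fixed points satisfy T(z) = z
Step 2: 4z^2 + 4z = 0
Step 3: Discriminant = 4^2 - 4*4*0 = 16
Step 4: Number of fixed points = 2

2


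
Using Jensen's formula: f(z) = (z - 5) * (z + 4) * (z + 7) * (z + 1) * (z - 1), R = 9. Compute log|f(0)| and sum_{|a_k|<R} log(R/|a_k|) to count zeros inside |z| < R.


Jensen's formula: (1/2pi)*integral log|f(Re^it)|dt = log|f(0)| + sum_{|a_k|<R} log(R/|a_k|)
Step 1: f(0) = (-5) * 4 * 7 * 1 * (-1) = 140
Step 2: log|f(0)| = log|5| + log|-4| + log|-7| + log|-1| + log|1| = 4.9416
Step 3: Zeros inside |z| < 9: 5, -4, -7, -1, 1
Step 4: Jensen sum = log(9/5) + log(9/4) + log(9/7) + log(9/1) + log(9/1) = 6.0445
Step 5: n(R) = number of terms in the Jensen sum = count of zeros inside |z| < 9 = 5

5


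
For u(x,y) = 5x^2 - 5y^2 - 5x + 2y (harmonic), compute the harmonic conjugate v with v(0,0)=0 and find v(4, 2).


Step 1: v_x = -u_y = 10y - 2
Step 2: v_y = u_x = 10x - 5
Step 3: v = 10xy - 2x - 5y + C
Step 4: v(0,0) = 0 => C = 0
Step 5: v(4, 2) = 62

62


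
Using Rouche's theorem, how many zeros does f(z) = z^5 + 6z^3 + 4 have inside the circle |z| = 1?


Step 1: On |z| = 1 the three terms have sizes |z^5| = 1^5 = 1, |6z^3| = 6*1^3 = 6, |4| = 4
Step 2: The dominant term is g(z) = 6z^3; let h(z) = z^5 + 4 so f = g + h
Step 3: On |z| = 1: |g| = 6 and |h| <= 1 + 4 = 5
Step 4: Since 6 > 5, |h| < |g| on |z| = 1, so by Rouche f has the same number of zeros as g inside |z| < 1
Step 5: g(z) = 6z^3 has 3 zeros (at the origin, multiplicity 3) inside |z| < 1. Answer = 3

3


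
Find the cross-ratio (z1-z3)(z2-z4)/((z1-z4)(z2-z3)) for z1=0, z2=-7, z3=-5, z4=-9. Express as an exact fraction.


Step 1: (z1-z3)(z2-z4) = 5 * 2 = 10
Step 2: (z1-z4)(z2-z3) = 9 * (-2) = -18
Step 3: Cross-ratio = -10/18 = -5/9

-5/9


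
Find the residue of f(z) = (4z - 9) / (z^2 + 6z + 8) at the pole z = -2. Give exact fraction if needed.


Step 1: Q(z) = z^2 + 6z + 8 = (z + 2)(z + 4)
Step 2: Q'(z) = 2z + 6
Step 3: Q'(-2) = 2, P(-2) = -17
Step 4: Res = P(-2)/Q'(-2) = -17/2 = -17/2

-17/2


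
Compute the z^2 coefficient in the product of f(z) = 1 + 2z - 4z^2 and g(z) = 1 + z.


Step 1: z^2 term in f*g comes from: (1)*(0) + (2z)*(z) + (-4z^2)*(1)
Step 2: = 0 + 2 - 4
Step 3: = -2

-2


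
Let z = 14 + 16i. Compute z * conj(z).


Step 1: conj(z) = 14 - 16i
Step 2: z * conj(z) = 14^2 + 16^2
Step 3: = 196 + 256 = 452

452


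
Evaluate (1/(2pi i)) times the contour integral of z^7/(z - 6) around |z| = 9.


Step 1: f(z) = z^7, a = 6 is inside |z| = 9
Step 2: By Cauchy integral formula: (1/(2pi*i)) * integral = f(a)
Step 3: f(6) = 6^7 = 279936

279936


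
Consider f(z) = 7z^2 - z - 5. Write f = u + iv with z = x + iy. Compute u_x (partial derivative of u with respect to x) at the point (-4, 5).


Step 1: f(z) = 7(x+iy)^2 - (x+iy) - 5
Step 2: u = 7(x^2 - y^2) - x - 5
Step 3: u_x = 14x - 1
Step 4: At (-4, 5): u_x = -56 - 1 = -57

-57


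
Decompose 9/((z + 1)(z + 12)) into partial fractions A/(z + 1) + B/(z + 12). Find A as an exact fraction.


Step 1: Multiply both sides by (z + 1) and set z = -1
Step 2: A = 9 / (-1 + 12)
Step 3: A = 9 / 11
Step 4: A = 9/11

9/11


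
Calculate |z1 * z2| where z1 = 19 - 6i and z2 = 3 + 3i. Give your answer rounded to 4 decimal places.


Step 1: |z1| = sqrt(19^2 + (-6)^2) = sqrt(397)
Step 2: |z2| = sqrt(3^2 + 3^2) = sqrt(18)
Step 3: |z1*z2| = |z1|*|z2| = sqrt(397) * sqrt(18) = sqrt(397 * 18) = sqrt(7146)
Step 4: = 84.534

84.534


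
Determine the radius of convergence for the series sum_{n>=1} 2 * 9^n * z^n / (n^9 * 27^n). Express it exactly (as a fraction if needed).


Step 1: General term a_n = 2 * 9^n / (n^9 * 27^n)
Step 2: By the root test, |a_n|^(1/n) = 2^(1/n) * 9 / (n^(9/n) * 27) -> 9/27 as n -> infinity (since 2^(1/n) -> 1 and n^(9/n) -> 1)
Step 3: R = 1/lim|a_n|^(1/n) = 27/9 = 3

3


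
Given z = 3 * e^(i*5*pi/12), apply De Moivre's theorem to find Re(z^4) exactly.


Step 1: By De Moivre's theorem, z^4 = 3^4 * e^(i*4*5*pi/12) = 81 * (cos(5*pi/3) + i*sin(5*pi/3))
Step 2: |z|^4 = 3^4 = 81
Step 3: The angle 5*pi/3 already lies in [0, 2*pi)
Step 4: cos(5*pi/3) = 1/2
Step 5: Re(z^4) = 81 * 1/2 = 81/2

81/2


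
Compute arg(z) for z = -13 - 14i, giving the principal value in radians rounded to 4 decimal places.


Step 1: z = -13 - 14i
Step 2: arg(z) = atan2(-14, -13)
Step 3: arg(z) = -2.3192

-2.3192


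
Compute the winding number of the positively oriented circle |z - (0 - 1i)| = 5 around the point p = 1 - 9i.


Step 1: Center c = (0, -1), radius = 5
Step 2: |p - c|^2 = 1^2 + (-8)^2 = 65
Step 3: r^2 = 25
Step 4: |p-c| > r so winding number = 0

0


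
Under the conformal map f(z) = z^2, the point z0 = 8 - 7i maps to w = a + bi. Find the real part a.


Step 1: z0 = 8 - 7i
Step 2: z0^2 = 8^2 - (-7)^2 - 112i
Step 3: real part = 64 - 49 = 15

15


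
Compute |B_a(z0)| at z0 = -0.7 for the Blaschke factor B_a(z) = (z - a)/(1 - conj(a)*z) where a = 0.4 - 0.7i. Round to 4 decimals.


Step 1: Numerator z0 - a = -0.7 - (0.4 - 0.7i) = -1.1 + 0.7i
Step 2: Denominator 1 - conj(a)*z0 = 1 - (0.4 + 0.7i)*(-0.7) = 1.28 + 0.49i
Step 3: |z0 - a|^2 = (-1.1)^2 + 0.7^2 = 1.7; |1 - conj(a)*z0|^2 = 1.28^2 + 0.49^2 = 1.8785
Step 4: |B_a(-0.7)| = sqrt(1.7 / 1.8785) = sqrt(0.904977)
Step 5: = 0.9513

0.9513


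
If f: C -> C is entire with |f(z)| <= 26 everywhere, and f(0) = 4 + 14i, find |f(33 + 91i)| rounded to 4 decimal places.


Step 1: By Liouville's theorem, a bounded entire function is constant.
Step 2: f(z) = f(0) = 4 + 14i for all z.
Step 3: |f(w)| = |4 + 14i| = sqrt(16 + 196)
Step 4: = 14.5602

14.5602


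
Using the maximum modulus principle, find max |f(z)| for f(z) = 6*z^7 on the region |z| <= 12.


Step 1: On |z| = 12, |f(z)| = 6 * |z|^7 = 6 * 12^7
Step 2: By maximum modulus principle, maximum is on boundary.
Step 3: Maximum = 6 * 35831808 = 214990848

214990848


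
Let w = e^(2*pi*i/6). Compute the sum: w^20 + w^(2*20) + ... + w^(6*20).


Step 1: The sum sum_{j=1}^{n} w^(k*j) equals n if n | k, else 0.
Step 2: Here n = 6, k = 20
Step 3: Does n divide k? 6 | 20 -> False
Step 4: Sum = 0

0


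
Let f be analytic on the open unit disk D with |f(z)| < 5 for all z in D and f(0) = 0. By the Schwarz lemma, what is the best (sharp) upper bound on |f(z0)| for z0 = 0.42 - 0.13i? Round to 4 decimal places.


Step 1: g = f/5 maps D -> D with g(0) = 0, so by the Schwarz lemma |g(z)| <= |z|, i.e. |f(z)| <= 5|z|; this is sharp (f(z) = 5z).
Step 2: |z0|^2 = 0.42^2 + (-0.13)^2 = 0.1933
Step 3: |z0| = sqrt(0.1933) = 0.439659
Step 4: Best bound = 5 * |z0| = 5 * 0.439659 = 2.1983

2.1983


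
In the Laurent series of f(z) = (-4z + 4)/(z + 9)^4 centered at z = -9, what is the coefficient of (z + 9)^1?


Step 1: Write the numerator in powers of (z + 9): -4z + 4 = -4(z + 9) + (-4*(-9) + 4) = -4(z + 9) + 40
Step 2: Divide by (z + 9)^4: f(z) = 40(z + 9)^(-4) - 4(z + 9)^(-3)
Step 3: This finite sum is the Laurent series of f about z = -9.
Step 4: Only the powers -4 and -3 appear, so the coefficient of (z + 9)^1 = 0

0


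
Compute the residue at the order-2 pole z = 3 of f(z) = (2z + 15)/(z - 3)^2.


Step 1: Pole of order 2 at z = 3
Step 2: Res = lim d/dz [(z - 3)^2 * f(z)] as z -> 3
Step 3: (z - 3)^2 * f(z) = 2z + 15
Step 4: d/dz[2z + 15] = 2

2


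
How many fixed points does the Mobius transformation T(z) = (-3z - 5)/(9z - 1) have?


Step 1: Fixed points satisfy T(z) = z
Step 2: 9z^2 + 2z + 5 = 0
Step 3: Discriminant = 2^2 - 4*9*5 = -176
Step 4: Number of fixed points = 2

2


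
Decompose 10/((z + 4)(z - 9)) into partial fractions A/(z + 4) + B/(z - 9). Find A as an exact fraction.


Step 1: Multiply both sides by (z + 4) and set z = -4
Step 2: A = 10 / (-4 - 9)
Step 3: A = 10 / (-13)
Step 4: A = -10/13

-10/13


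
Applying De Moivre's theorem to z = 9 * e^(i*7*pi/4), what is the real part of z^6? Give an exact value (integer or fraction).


Step 1: By De Moivre's theorem, z^6 = 9^6 * e^(i*6*7*pi/4) = 531441 * (cos(21*pi/2) + i*sin(21*pi/2))
Step 2: |z|^6 = 9^6 = 531441
Step 3: Reduce the angle mod 2*pi: 21*pi/2 - 10*pi = pi/2
Step 4: cos(pi/2) = 0
Step 5: Re(z^6) = 531441 * 0 = 0

0


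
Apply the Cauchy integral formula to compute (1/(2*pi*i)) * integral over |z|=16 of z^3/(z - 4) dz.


Step 1: f(z) = z^3, a = 4 is inside |z| = 16
Step 2: By Cauchy integral formula: (1/(2pi*i)) * integral = f(a)
Step 3: f(4) = 4^3 = 64

64


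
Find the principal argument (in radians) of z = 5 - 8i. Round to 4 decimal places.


Step 1: z = 5 - 8i
Step 2: arg(z) = atan2(-8, 5)
Step 3: arg(z) = -1.0122

-1.0122


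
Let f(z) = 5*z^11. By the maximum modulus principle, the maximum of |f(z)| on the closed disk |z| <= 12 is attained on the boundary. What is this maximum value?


Step 1: On |z| = 12, |f(z)| = 5 * |z|^11 = 5 * 12^11
Step 2: By maximum modulus principle, maximum is on boundary.
Step 3: Maximum = 5 * 743008370688 = 3715041853440

3715041853440


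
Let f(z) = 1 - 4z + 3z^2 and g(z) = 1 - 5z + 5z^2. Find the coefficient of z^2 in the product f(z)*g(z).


Step 1: z^2 term in f*g comes from: (1)*(5z^2) + (-4z)*(-5z) + (3z^2)*(1)
Step 2: = 5 + 20 + 3
Step 3: = 28

28


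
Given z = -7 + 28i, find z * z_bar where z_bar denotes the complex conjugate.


Step 1: conj(z) = -7 - 28i
Step 2: z * conj(z) = (-7)^2 + 28^2
Step 3: = 49 + 784 = 833

833


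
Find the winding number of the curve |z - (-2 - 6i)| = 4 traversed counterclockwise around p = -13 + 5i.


Step 1: Center c = (-2, -6), radius = 4
Step 2: |p - c|^2 = (-11)^2 + 11^2 = 242
Step 3: r^2 = 16
Step 4: |p-c| > r so winding number = 0

0


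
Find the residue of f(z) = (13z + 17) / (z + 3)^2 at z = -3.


Step 1: Pole of order 2 at z = -3
Step 2: Res = lim d/dz [(z + 3)^2 * f(z)] as z -> -3
Step 3: (z + 3)^2 * f(z) = 13z + 17
Step 4: d/dz[13z + 17] = 13

13


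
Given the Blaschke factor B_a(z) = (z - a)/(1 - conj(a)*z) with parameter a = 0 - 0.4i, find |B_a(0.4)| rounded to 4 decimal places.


Step 1: Numerator z0 - a = 0.4 - (0 - 0.4i) = 0.4 + 0.4i
Step 2: Denominator 1 - conj(a)*z0 = 1 - (0 + 0.4i)*0.4 = 1 - 0.16i
Step 3: |z0 - a|^2 = 0.4^2 + 0.4^2 = 0.32; |1 - conj(a)*z0|^2 = 1^2 + (-0.16)^2 = 1.0256
Step 4: |B_a(0.4)| = sqrt(0.32 / 1.0256) = sqrt(0.312012)
Step 5: = 0.5586

0.5586


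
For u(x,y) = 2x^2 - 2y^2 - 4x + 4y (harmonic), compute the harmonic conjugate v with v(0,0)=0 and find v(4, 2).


Step 1: v_x = -u_y = 4y - 4
Step 2: v_y = u_x = 4x - 4
Step 3: v = 4xy - 4x - 4y + C
Step 4: v(0,0) = 0 => C = 0
Step 5: v(4, 2) = 8

8


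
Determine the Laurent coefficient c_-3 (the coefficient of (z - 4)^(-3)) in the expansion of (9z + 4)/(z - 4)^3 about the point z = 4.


Step 1: Write the numerator in powers of (z - 4): 9z + 4 = 9(z - 4) + (9*4 + 4) = 9(z - 4) + 40
Step 2: Divide by (z - 4)^3: f(z) = 40(z - 4)^(-3) + 9(z - 4)^(-2)
Step 3: This finite sum is the Laurent series of f about z = 4.
Step 4: Coefficient of (z - 4)^(-3) = 9*4 + 4 = 40

40


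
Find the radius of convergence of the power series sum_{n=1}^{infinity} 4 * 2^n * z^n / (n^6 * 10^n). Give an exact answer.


Step 1: General term a_n = 4 * 2^n / (n^6 * 10^n)
Step 2: By the root test, |a_n|^(1/n) = 4^(1/n) * 2 / (n^(6/n) * 10) -> 2/10 as n -> infinity (since 4^(1/n) -> 1 and n^(6/n) -> 1)
Step 3: R = 1/lim|a_n|^(1/n) = 10/2 = 5

5


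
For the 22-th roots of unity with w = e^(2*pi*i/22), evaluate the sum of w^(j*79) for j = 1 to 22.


Step 1: The sum sum_{j=1}^{n} w^(k*j) equals n if n | k, else 0.
Step 2: Here n = 22, k = 79
Step 3: Does n divide k? 22 | 79 -> False
Step 4: Sum = 0

0


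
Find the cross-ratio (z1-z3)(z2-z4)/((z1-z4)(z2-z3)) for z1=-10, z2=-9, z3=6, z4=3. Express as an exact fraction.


Step 1: (z1-z3)(z2-z4) = (-16) * (-12) = 192
Step 2: (z1-z4)(z2-z3) = (-13) * (-15) = 195
Step 3: Cross-ratio = 192/195 = 64/65

64/65


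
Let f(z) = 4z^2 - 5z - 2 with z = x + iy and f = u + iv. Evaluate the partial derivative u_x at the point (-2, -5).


Step 1: f(z) = 4(x+iy)^2 - 5(x+iy) - 2
Step 2: u = 4(x^2 - y^2) - 5x - 2
Step 3: u_x = 8x - 5
Step 4: At (-2, -5): u_x = -16 - 5 = -21

-21


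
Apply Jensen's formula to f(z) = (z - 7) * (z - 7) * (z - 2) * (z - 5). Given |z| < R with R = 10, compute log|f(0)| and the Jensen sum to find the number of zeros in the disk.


Jensen's formula: (1/2pi)*integral log|f(Re^it)|dt = log|f(0)| + sum_{|a_k|<R} log(R/|a_k|)
Step 1: f(0) = (-7) * (-7) * (-2) * (-5) = 490
Step 2: log|f(0)| = log|7| + log|7| + log|2| + log|5| = 6.1944
Step 3: Zeros inside |z| < 10: 7, 7, 2, 5
Step 4: Jensen sum = log(10/7) + log(10/7) + log(10/2) + log(10/5) = 3.0159
Step 5: n(R) = number of terms in the Jensen sum = count of zeros inside |z| < 10 = 4

4


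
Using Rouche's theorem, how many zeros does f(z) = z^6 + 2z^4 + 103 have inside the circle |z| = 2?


Step 1: On |z| = 2 the three terms have sizes |z^6| = 2^6 = 64, |2z^4| = 2*2^4 = 32, |103| = 103
Step 2: The dominant term is g(z) = 103; let h(z) = z^6 + 2z^4 so f = g + h
Step 3: On |z| = 2: |g| = 103 and |h| <= 64 + 32 = 96
Step 4: Since 103 > 96, |h| < |g| on |z| = 2, so by Rouche f has the same number of zeros as g inside |z| < 2
Step 5: g(z) = 103 is a nonzero constant with no zeros inside |z| < 2. Answer = 0

0


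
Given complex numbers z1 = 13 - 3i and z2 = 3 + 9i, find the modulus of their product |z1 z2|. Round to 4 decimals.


Step 1: |z1| = sqrt(13^2 + (-3)^2) = sqrt(178)
Step 2: |z2| = sqrt(3^2 + 9^2) = sqrt(90)
Step 3: |z1*z2| = |z1|*|z2| = sqrt(178) * sqrt(90) = sqrt(178 * 90) = sqrt(16020)
Step 4: = 126.5701

126.5701


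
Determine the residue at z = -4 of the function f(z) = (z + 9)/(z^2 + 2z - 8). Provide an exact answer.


Step 1: Q(z) = z^2 + 2z - 8 = (z + 4)(z - 2)
Step 2: Q'(z) = 2z + 2
Step 3: Q'(-4) = -6, P(-4) = 5
Step 4: Res = P(-4)/Q'(-4) = 5/(-6) = -5/6

-5/6


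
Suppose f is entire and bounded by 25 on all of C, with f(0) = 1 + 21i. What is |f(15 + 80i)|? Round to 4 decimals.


Step 1: By Liouville's theorem, a bounded entire function is constant.
Step 2: f(z) = f(0) = 1 + 21i for all z.
Step 3: |f(w)| = |1 + 21i| = sqrt(1 + 441)
Step 4: = 21.0238

21.0238


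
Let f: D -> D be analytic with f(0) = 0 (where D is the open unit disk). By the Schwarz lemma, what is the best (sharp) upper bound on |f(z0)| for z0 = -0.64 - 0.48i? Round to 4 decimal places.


Step 1: Schwarz lemma: if f: D -> D is analytic with f(0) = 0, then |f(z)| <= |z| for all z in D, and this is sharp (f(z) = z).
Step 2: |z0|^2 = (-0.64)^2 + (-0.48)^2 = 0.64
Step 3: |z0| = sqrt(0.64) = 0.8
Step 4: Best bound = |z0| = 0.8

0.8


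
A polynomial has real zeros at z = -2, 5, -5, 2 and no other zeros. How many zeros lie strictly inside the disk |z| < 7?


Step 1: Check each root:
  z = -2: |-2| = 2 < 7
  z = 5: |5| = 5 < 7
  z = -5: |-5| = 5 < 7
  z = 2: |2| = 2 < 7
Step 2: Count = 4

4


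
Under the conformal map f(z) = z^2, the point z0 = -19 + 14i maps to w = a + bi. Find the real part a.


Step 1: z0 = -19 + 14i
Step 2: z0^2 = (-19)^2 - 14^2 - 532i
Step 3: real part = 361 - 196 = 165

165


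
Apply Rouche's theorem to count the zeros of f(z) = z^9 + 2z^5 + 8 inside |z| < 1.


Step 1: On |z| = 1 the three terms have sizes |z^9| = 1^9 = 1, |2z^5| = 2*1^5 = 2, |8| = 8
Step 2: The dominant term is g(z) = 8; let h(z) = z^9 + 2z^5 so f = g + h
Step 3: On |z| = 1: |g| = 8 and |h| <= 1 + 2 = 3
Step 4: Since 8 > 3, |h| < |g| on |z| = 1, so by Rouche f has the same number of zeros as g inside |z| < 1
Step 5: g(z) = 8 is a nonzero constant with no zeros inside |z| < 1. Answer = 0

0


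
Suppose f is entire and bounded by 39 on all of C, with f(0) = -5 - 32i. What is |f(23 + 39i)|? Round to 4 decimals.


Step 1: By Liouville's theorem, a bounded entire function is constant.
Step 2: f(z) = f(0) = -5 - 32i for all z.
Step 3: |f(w)| = |-5 - 32i| = sqrt(25 + 1024)
Step 4: = 32.3883

32.3883


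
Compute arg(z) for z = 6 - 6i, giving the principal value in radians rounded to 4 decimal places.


Step 1: z = 6 - 6i
Step 2: arg(z) = atan2(-6, 6)
Step 3: arg(z) = -0.7854

-0.7854


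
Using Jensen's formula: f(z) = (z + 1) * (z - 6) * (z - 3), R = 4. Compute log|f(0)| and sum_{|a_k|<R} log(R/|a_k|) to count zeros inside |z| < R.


Jensen's formula: (1/2pi)*integral log|f(Re^it)|dt = log|f(0)| + sum_{|a_k|<R} log(R/|a_k|)
Step 1: f(0) = 1 * (-6) * (-3) = 18
Step 2: log|f(0)| = log|-1| + log|6| + log|3| = 2.8904
Step 3: Zeros inside |z| < 4: -1, 3
Step 4: Jensen sum = log(4/1) + log(4/3) = 1.674
Step 5: n(R) = number of terms in the Jensen sum = count of zeros inside |z| < 4 = 2

2


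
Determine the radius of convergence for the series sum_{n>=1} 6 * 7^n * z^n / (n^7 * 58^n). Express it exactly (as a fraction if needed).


Step 1: General term a_n = 6 * 7^n / (n^7 * 58^n)
Step 2: By the root test, |a_n|^(1/n) = 6^(1/n) * 7 / (n^(7/n) * 58) -> 7/58 as n -> infinity (since 6^(1/n) -> 1 and n^(7/n) -> 1)
Step 3: R = 1/lim|a_n|^(1/n) = 58/7

58/7


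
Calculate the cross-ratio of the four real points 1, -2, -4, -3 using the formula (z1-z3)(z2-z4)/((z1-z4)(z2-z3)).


Step 1: (z1-z3)(z2-z4) = 5 * 1 = 5
Step 2: (z1-z4)(z2-z3) = 4 * 2 = 8
Step 3: Cross-ratio = 5/8 = 5/8

5/8


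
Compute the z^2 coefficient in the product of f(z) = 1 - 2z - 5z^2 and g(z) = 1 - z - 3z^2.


Step 1: z^2 term in f*g comes from: (1)*(-3z^2) + (-2z)*(-z) + (-5z^2)*(1)
Step 2: = -3 + 2 - 5
Step 3: = -6

-6


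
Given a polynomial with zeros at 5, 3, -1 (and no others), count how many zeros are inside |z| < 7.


Step 1: Check each root:
  z = 5: |5| = 5 < 7
  z = 3: |3| = 3 < 7
  z = -1: |-1| = 1 < 7
Step 2: Count = 3

3


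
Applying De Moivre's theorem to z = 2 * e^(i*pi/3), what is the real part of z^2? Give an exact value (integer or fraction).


Step 1: By De Moivre's theorem, z^2 = 2^2 * e^(i*2*pi/3) = 4 * (cos(2*pi/3) + i*sin(2*pi/3))
Step 2: |z|^2 = 2^2 = 4
Step 3: The angle 2*pi/3 already lies in [0, 2*pi)
Step 4: cos(2*pi/3) = -1/2
Step 5: Re(z^2) = 4 * (-1/2) = -2

-2


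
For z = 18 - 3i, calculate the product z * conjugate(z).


Step 1: conj(z) = 18 + 3i
Step 2: z * conj(z) = 18^2 + (-3)^2
Step 3: = 324 + 9 = 333

333


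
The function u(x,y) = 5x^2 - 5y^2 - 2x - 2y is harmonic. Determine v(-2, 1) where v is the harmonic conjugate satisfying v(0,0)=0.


Step 1: v_x = -u_y = 10y + 2
Step 2: v_y = u_x = 10x - 2
Step 3: v = 10xy + 2x - 2y + C
Step 4: v(0,0) = 0 => C = 0
Step 5: v(-2, 1) = -26

-26


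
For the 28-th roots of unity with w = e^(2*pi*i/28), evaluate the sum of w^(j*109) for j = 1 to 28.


Step 1: The sum sum_{j=1}^{n} w^(k*j) equals n if n | k, else 0.
Step 2: Here n = 28, k = 109
Step 3: Does n divide k? 28 | 109 -> False
Step 4: Sum = 0

0


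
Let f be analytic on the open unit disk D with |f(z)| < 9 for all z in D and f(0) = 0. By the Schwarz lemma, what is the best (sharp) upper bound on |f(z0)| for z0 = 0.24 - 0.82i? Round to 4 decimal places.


Step 1: g = f/9 maps D -> D with g(0) = 0, so by the Schwarz lemma |g(z)| <= |z|, i.e. |f(z)| <= 9|z|; this is sharp (f(z) = 9z).
Step 2: |z0|^2 = 0.24^2 + (-0.82)^2 = 0.73
Step 3: |z0| = sqrt(0.73) = 0.8544
Step 4: Best bound = 9 * |z0| = 9 * 0.8544 = 7.6896

7.6896


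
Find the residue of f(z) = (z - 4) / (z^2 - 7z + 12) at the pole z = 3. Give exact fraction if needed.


Step 1: Q(z) = z^2 - 7z + 12 = (z - 3)(z - 4)
Step 2: Q'(z) = 2z - 7
Step 3: Q'(3) = -1, P(3) = -1
Step 4: Res = P(3)/Q'(3) = -1/(-1) = 1

1


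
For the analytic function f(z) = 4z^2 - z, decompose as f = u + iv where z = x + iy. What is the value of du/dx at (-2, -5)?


Step 1: f(z) = 4(x+iy)^2 - (x+iy) + 0
Step 2: u = 4(x^2 - y^2) - x + 0
Step 3: u_x = 8x - 1
Step 4: At (-2, -5): u_x = -16 - 1 = -17

-17


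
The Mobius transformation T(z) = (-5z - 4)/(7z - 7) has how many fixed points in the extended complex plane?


Step 1: Fixed points satisfy T(z) = z
Step 2: 7z^2 - 2z + 4 = 0
Step 3: Discriminant = (-2)^2 - 4*7*4 = -108
Step 4: Number of fixed points = 2

2


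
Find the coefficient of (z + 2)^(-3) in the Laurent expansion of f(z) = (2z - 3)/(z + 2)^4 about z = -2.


Step 1: Write the numerator in powers of (z + 2): 2z - 3 = 2(z + 2) + (2*(-2) - 3) = 2(z + 2) - 7
Step 2: Divide by (z + 2)^4: f(z) = -7(z + 2)^(-4) + 2(z + 2)^(-3)
Step 3: This finite sum is the Laurent series of f about z = -2.
Step 4: Coefficient of (z + 2)^(-3) = coefficient of (z + 2) in the re-centred numerator = 2

2


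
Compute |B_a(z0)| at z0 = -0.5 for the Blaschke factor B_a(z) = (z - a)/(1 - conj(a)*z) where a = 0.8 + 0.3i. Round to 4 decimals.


Step 1: Numerator z0 - a = -0.5 - (0.8 + 0.3i) = -1.3 - 0.3i
Step 2: Denominator 1 - conj(a)*z0 = 1 - (0.8 - 0.3i)*(-0.5) = 1.4 - 0.15i
Step 3: |z0 - a|^2 = (-1.3)^2 + (-0.3)^2 = 1.78; |1 - conj(a)*z0|^2 = 1.4^2 + (-0.15)^2 = 1.9825
Step 4: |B_a(-0.5)| = sqrt(1.78 / 1.9825) = sqrt(0.897856)
Step 5: = 0.9476

0.9476


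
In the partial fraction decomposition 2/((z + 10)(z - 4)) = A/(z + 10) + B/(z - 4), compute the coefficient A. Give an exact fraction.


Step 1: Multiply both sides by (z + 10) and set z = -10
Step 2: A = 2 / (-10 - 4)
Step 3: A = 2 / (-14)
Step 4: A = -1/7

-1/7


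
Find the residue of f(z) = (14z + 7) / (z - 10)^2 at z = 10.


Step 1: Pole of order 2 at z = 10
Step 2: Res = lim d/dz [(z - 10)^2 * f(z)] as z -> 10
Step 3: (z - 10)^2 * f(z) = 14z + 7
Step 4: d/dz[14z + 7] = 14

14


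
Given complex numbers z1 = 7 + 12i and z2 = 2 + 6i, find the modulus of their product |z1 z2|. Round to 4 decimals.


Step 1: |z1| = sqrt(7^2 + 12^2) = sqrt(193)
Step 2: |z2| = sqrt(2^2 + 6^2) = sqrt(40)
Step 3: |z1*z2| = |z1|*|z2| = sqrt(193) * sqrt(40) = sqrt(193 * 40) = sqrt(7720)
Step 4: = 87.8635

87.8635


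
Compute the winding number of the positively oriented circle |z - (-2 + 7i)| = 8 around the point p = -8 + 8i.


Step 1: Center c = (-2, 7), radius = 8
Step 2: |p - c|^2 = (-6)^2 + 1^2 = 37
Step 3: r^2 = 64
Step 4: |p-c| < r so winding number = 1

1


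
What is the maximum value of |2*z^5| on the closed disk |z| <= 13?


Step 1: On |z| = 13, |f(z)| = 2 * |z|^5 = 2 * 13^5
Step 2: By maximum modulus principle, maximum is on boundary.
Step 3: Maximum = 2 * 371293 = 742586

742586


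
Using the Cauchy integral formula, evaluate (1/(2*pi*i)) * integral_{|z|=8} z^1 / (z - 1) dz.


Step 1: f(z) = z^1, a = 1 is inside |z| = 8
Step 2: By Cauchy integral formula: (1/(2pi*i)) * integral = f(a)
Step 3: f(1) = 1^1 = 1

1


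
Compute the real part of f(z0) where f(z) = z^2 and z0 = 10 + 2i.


Step 1: z0 = 10 + 2i
Step 2: z0^2 = 10^2 - 2^2 + 40i
Step 3: real part = 100 - 4 = 96

96


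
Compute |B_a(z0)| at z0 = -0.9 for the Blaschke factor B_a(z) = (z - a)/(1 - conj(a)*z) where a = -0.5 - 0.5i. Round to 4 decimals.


Step 1: Numerator z0 - a = -0.9 - (-0.5 - 0.5i) = -0.4 + 0.5i
Step 2: Denominator 1 - conj(a)*z0 = 1 - (-0.5 + 0.5i)*(-0.9) = 0.55 + 0.45i
Step 3: |z0 - a|^2 = (-0.4)^2 + 0.5^2 = 0.41; |1 - conj(a)*z0|^2 = 0.55^2 + 0.45^2 = 0.505
Step 4: |B_a(-0.9)| = sqrt(0.41 / 0.505) = sqrt(0.811881)
Step 5: = 0.901

0.901


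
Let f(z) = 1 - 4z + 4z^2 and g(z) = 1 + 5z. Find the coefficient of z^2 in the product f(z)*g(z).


Step 1: z^2 term in f*g comes from: (1)*(0) + (-4z)*(5z) + (4z^2)*(1)
Step 2: = 0 - 20 + 4
Step 3: = -16

-16


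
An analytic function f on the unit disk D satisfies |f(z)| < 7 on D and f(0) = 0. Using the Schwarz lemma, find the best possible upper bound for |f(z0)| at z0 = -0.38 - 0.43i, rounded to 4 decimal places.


Step 1: g = f/7 maps D -> D with g(0) = 0, so by the Schwarz lemma |g(z)| <= |z|, i.e. |f(z)| <= 7|z|; this is sharp (f(z) = 7z).
Step 2: |z0|^2 = (-0.38)^2 + (-0.43)^2 = 0.3293
Step 3: |z0| = sqrt(0.3293) = 0.573847
Step 4: Best bound = 7 * |z0| = 7 * 0.573847 = 4.0169

4.0169


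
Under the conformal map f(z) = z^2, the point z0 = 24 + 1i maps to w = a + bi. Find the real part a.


Step 1: z0 = 24 + 1i
Step 2: z0^2 = 24^2 - 1^2 + 48i
Step 3: real part = 576 - 1 = 575

575


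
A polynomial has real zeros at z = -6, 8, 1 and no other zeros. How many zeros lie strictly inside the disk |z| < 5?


Step 1: Check each root:
  z = -6: |-6| = 6 >= 5
  z = 8: |8| = 8 >= 5
  z = 1: |1| = 1 < 5
Step 2: Count = 1

1


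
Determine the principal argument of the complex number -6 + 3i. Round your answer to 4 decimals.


Step 1: z = -6 + 3i
Step 2: arg(z) = atan2(3, -6)
Step 3: arg(z) = 2.6779

2.6779


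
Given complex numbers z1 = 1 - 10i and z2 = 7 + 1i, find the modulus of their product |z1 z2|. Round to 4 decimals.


Step 1: |z1| = sqrt(1^2 + (-10)^2) = sqrt(101)
Step 2: |z2| = sqrt(7^2 + 1^2) = sqrt(50)
Step 3: |z1*z2| = |z1|*|z2| = sqrt(101) * sqrt(50) = sqrt(101 * 50) = sqrt(5050)
Step 4: = 71.0634

71.0634


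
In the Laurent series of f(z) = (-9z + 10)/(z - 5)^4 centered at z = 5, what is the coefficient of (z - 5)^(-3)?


Step 1: Write the numerator in powers of (z - 5): -9z + 10 = -9(z - 5) + (-9*5 + 10) = -9(z - 5) - 35
Step 2: Divide by (z - 5)^4: f(z) = -35(z - 5)^(-4) - 9(z - 5)^(-3)
Step 3: This finite sum is the Laurent series of f about z = 5.
Step 4: Coefficient of (z - 5)^(-3) = coefficient of (z - 5) in the re-centred numerator = -9

-9


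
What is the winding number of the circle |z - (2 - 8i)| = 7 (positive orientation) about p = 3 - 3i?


Step 1: Center c = (2, -8), radius = 7
Step 2: |p - c|^2 = 1^2 + 5^2 = 26
Step 3: r^2 = 49
Step 4: |p-c| < r so winding number = 1

1


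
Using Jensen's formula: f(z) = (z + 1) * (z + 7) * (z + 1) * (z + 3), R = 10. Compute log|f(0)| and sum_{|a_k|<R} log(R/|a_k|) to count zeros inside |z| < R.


Jensen's formula: (1/2pi)*integral log|f(Re^it)|dt = log|f(0)| + sum_{|a_k|<R} log(R/|a_k|)
Step 1: f(0) = 1 * 7 * 1 * 3 = 21
Step 2: log|f(0)| = log|-1| + log|-7| + log|-1| + log|-3| = 3.0445
Step 3: Zeros inside |z| < 10: -1, -7, -1, -3
Step 4: Jensen sum = log(10/1) + log(10/7) + log(10/1) + log(10/3) = 6.1658
Step 5: n(R) = number of terms in the Jensen sum = count of zeros inside |z| < 10 = 4

4


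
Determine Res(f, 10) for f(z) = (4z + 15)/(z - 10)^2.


Step 1: Pole of order 2 at z = 10
Step 2: Res = lim d/dz [(z - 10)^2 * f(z)] as z -> 10
Step 3: (z - 10)^2 * f(z) = 4z + 15
Step 4: d/dz[4z + 15] = 4

4


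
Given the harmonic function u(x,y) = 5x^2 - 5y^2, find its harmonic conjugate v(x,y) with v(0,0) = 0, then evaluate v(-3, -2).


Step 1: v_x = -u_y = 10y + 0
Step 2: v_y = u_x = 10x + 0
Step 3: v = 10xy + C
Step 4: v(0,0) = 0 => C = 0
Step 5: v(-3, -2) = 60

60


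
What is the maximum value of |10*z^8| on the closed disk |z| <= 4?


Step 1: On |z| = 4, |f(z)| = 10 * |z|^8 = 10 * 4^8
Step 2: By maximum modulus principle, maximum is on boundary.
Step 3: Maximum = 10 * 65536 = 655360

655360


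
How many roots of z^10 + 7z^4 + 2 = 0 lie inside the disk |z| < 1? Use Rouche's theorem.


Step 1: On |z| = 1 the three terms have sizes |z^10| = 1^10 = 1, |7z^4| = 7*1^4 = 7, |2| = 2
Step 2: The dominant term is g(z) = 7z^4; let h(z) = z^10 + 2 so f = g + h
Step 3: On |z| = 1: |g| = 7 and |h| <= 1 + 2 = 3
Step 4: Since 7 > 3, |h| < |g| on |z| = 1, so by Rouche f has the same number of zeros as g inside |z| < 1
Step 5: g(z) = 7z^4 has 4 zeros (at the origin, multiplicity 4) inside |z| < 1. Answer = 4

4


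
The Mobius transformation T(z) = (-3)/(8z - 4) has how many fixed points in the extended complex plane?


Step 1: Fixed points satisfy T(z) = z
Step 2: 8z^2 - 4z + 3 = 0
Step 3: Discriminant = (-4)^2 - 4*8*3 = -80
Step 4: Number of fixed points = 2

2


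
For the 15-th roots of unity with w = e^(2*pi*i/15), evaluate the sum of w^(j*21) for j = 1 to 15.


Step 1: The sum sum_{j=1}^{n} w^(k*j) equals n if n | k, else 0.
Step 2: Here n = 15, k = 21
Step 3: Does n divide k? 15 | 21 -> False
Step 4: Sum = 0

0


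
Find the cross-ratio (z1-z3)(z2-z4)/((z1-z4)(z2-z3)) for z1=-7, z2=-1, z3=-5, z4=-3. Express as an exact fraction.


Step 1: (z1-z3)(z2-z4) = (-2) * 2 = -4
Step 2: (z1-z4)(z2-z3) = (-4) * 4 = -16
Step 3: Cross-ratio = 4/16 = 1/4

1/4


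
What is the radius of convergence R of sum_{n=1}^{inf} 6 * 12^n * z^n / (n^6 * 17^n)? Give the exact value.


Step 1: General term a_n = 6 * 12^n / (n^6 * 17^n)
Step 2: By the root test, |a_n|^(1/n) = 6^(1/n) * 12 / (n^(6/n) * 17) -> 12/17 as n -> infinity (since 6^(1/n) -> 1 and n^(6/n) -> 1)
Step 3: R = 1/lim|a_n|^(1/n) = 17/12

17/12


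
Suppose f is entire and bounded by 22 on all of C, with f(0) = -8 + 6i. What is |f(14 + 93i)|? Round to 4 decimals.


Step 1: By Liouville's theorem, a bounded entire function is constant.
Step 2: f(z) = f(0) = -8 + 6i for all z.
Step 3: |f(w)| = |-8 + 6i| = sqrt(64 + 36)
Step 4: = 10.0

10.0


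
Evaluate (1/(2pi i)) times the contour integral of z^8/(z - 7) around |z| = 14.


Step 1: f(z) = z^8, a = 7 is inside |z| = 14
Step 2: By Cauchy integral formula: (1/(2pi*i)) * integral = f(a)
Step 3: f(7) = 7^8 = 5764801

5764801
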